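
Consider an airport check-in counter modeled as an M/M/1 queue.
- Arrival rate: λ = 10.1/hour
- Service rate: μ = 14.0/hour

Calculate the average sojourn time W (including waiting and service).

First, compute utilization: ρ = λ/μ = 10.1/14.0 = 0.7214
For M/M/1: W = 1/(μ-λ)
W = 1/(14.0-10.1) = 1/3.90
W = 0.2564 hours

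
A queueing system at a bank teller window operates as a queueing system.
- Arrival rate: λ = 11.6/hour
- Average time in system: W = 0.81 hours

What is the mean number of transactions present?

Little's Law: L = λW
L = 11.6 × 0.81 = 9.3960 transactions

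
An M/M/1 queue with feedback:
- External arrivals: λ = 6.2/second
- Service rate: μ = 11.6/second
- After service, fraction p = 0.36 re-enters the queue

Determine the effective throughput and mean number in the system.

Effective arrival rate: λ_eff = λ/(1-p) = 6.2/(1-0.36) = 6.2/0.64 = 9.6875
ρ = λ_eff/μ = 9.6875/11.6 = 0.83513
L = ρ/(1-ρ) = 0.83513/(1-0.83513) = 5.0654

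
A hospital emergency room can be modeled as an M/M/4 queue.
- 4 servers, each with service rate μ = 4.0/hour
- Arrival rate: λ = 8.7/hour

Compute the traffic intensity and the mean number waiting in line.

Traffic intensity: ρ = λ/(cμ) = 8.7/(4×4.0) = 0.5437
Since ρ = 0.5437 < 1, system is stable.
Offered load a = λ/μ = cρ = 8.7/4.0 = 2.1750
P₀ = [ Σₙ₌₀^3 aⁿ/n! + a^4/(4!(1-ρ)) ]⁻¹
Σ = a^0/0! + a^1/1! + a^2/2! + a^3/3! = 1.0000 + 2.1750 + 2.3653 + 1.7149 = 7.2552
a^4/(4!(1-ρ)) = 22.3788/(24 × 0.45625) = 2.0437
P₀ = 1/(7.2552 + 2.0437) = 0.1075
Lq = P₀·a^4·ρ / (4!(1-ρ)²) = 0.10754 × 22.3788 × 0.54375 / (24 × 0.20816) = 0.2619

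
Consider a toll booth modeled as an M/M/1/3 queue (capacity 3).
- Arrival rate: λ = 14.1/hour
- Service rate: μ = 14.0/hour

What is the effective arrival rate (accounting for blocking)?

ρ = λ/μ = 14.1/14.0 = 1.00714
P₀ = (1-ρ)/(1-ρ^(K+1)) = (1-1.00714)/(1-1.00714^4) = -0.007140/-0.02887 = 0.2473
P_K = P₀×ρ^K = 0.24734 × 1.00714^3 = 0.24734 × 1.0216 = 0.2527
λ_eff = λ(1-P_K) = 14.1 × (1 - 0.252675) = 14.1 × 0.747325 = 10.5373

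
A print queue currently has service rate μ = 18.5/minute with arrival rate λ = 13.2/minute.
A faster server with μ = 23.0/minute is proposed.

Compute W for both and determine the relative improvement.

System 1: ρ₁ = 13.2/18.5 = 0.7135, W₁ = 1/(18.5-13.2) = 0.18868
System 2: ρ₂ = 13.2/23.0 = 0.5739, W₂ = 1/(23.0-13.2) = 0.10204
Improvement: (W₁-W₂)/W₁ = (0.18868-0.10204)/0.18868 = 45.92%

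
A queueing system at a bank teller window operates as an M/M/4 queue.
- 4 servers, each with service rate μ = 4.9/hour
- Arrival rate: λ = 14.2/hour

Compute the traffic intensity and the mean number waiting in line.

Traffic intensity: ρ = λ/(cμ) = 14.2/(4×4.9) = 0.7245
Since ρ = 0.7245 < 1, system is stable.
Offered load a = λ/μ = cρ = 14.2/4.9 = 2.8980
P₀ = [ Σₙ₌₀^3 aⁿ/n! + a^4/(4!(1-ρ)) ]⁻¹
Σ = a^0/0! + a^1/1! + a^2/2! + a^3/3! = 1.00000 + 2.89796 + 4.19908 + 4.05626 = 12.1533
a^4/(4!(1-ρ)) = 70.5292/(24 × 0.27551) = 10.6665
P₀ = 1/(12.1533 + 10.6665) = 0.04382
Lq = P₀·a^4·ρ / (4!(1-ρ)²) = 0.0438217 × 70.5292 × 0.724490 / (24 × 0.0759059) = 1.2291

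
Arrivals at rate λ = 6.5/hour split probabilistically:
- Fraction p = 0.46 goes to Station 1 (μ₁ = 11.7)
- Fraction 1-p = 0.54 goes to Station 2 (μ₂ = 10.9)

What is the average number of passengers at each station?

Effective rates: λ₁ = 6.5×0.46 = 2.99, λ₂ = 6.5×0.54 = 3.51
Station 1: ρ₁ = 2.99/11.7 = 0.25556, L₁ = ρ₁/(1-ρ₁) = 0.25556/(1-0.25556) = 0.3433
Station 2: ρ₂ = 3.51/10.9 = 0.32202, L₂ = ρ₂/(1-ρ₂) = 0.32202/(1-0.32202) = 0.4750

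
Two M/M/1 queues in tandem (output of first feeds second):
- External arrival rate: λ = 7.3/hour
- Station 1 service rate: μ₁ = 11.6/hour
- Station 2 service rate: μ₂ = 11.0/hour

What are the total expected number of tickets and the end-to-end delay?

By Jackson's theorem, each station behaves as independent M/M/1.
Station 1: ρ₁ = 7.3/11.6 = 0.6293, L₁ = ρ₁/(1-ρ₁) = λ/(μ₁-λ) = 7.3/4.30 = 1.69767
Station 2: ρ₂ = 7.3/11.0 = 0.6636, L₂ = ρ₂/(1-ρ₂) = λ/(μ₂-λ) = 7.3/3.70 = 1.97297
Total: L = L₁ + L₂ = 1.69767 + 1.97297 = 3.6706
W = L/λ = 3.6706/7.3 = 0.5028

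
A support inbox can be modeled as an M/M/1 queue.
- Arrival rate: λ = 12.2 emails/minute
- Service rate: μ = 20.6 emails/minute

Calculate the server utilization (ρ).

Server utilization: ρ = λ/μ
ρ = 12.2/20.6 = 0.5922
The server is busy 59.22% of the time.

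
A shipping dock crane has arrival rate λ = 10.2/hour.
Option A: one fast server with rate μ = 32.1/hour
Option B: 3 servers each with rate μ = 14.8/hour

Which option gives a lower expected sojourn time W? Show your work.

Option A: single server μ = 32.1 (M/M/1)
  ρ_A = 10.2/32.1 = 0.3178
  W_A = 1/(μ-λ) = 1/(32.1-10.2) = 1/21.90 = 0.04566

Option B: 3 servers μ = 14.8 (M/M/3)
  ρ_B = λ/(cμ) = 10.2/(3×14.8) = 0.2297
  Offered load a = λ/μ = cρ = 10.2/14.8 = 0.6892
  P₀ = [ Σₙ₌₀^2 aⁿ/n! + a^3/(3!(1-ρ)) ]⁻¹
  Σ = a^0/0! + a^1/1! + a^2/2! = 1.0000 + 0.6892 + 0.2375 = 1.9267
  a^3/(3!(1-ρ)) = 0.32735/(6 × 0.77027) = 0.07083
  P₀ = 1/(1.9267 + 0.07083) = 0.5006
  Lq = P₀·a^3·ρ / (3!(1-ρ)²) = 0.5006 × 0.3274 × 0.2297 / (6 × 0.5933) = 0.01058
  Wq_B = Lq/λ = 0.0105756/10.2 = 0.0010368
  W_B = Wq_B + 1/μ = 0.0010368 + 0.067568 = 0.06860

Since W_A = 0.04566 < W_B = 0.06860, Option A (single fast server) has the shorter time in system.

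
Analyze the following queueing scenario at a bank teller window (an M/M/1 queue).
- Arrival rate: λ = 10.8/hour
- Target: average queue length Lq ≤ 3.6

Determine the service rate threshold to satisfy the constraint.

For M/M/1: Lq = λ²/(μ(μ-λ))
Need Lq ≤ 3.6, i.e. μ(μ-λ) ≥ λ²/3.6
μ² - 10.8μ - 116.64/3.6 ≥ 0  →  μ² - 10.8μ - 32.4000 ≥ 0
Quadratic formula (positive root): μ = [λ + √(λ² + 4×32.4000)]/2
Discriminant: 116.64 + 4×32.4000 = 246.2400, √246.2400 = 15.6920
μ ≥ (10.8 + 15.6920)/2 = 13.2460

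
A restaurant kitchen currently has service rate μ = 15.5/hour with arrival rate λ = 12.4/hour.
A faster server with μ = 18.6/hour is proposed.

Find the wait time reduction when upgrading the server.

System 1: ρ₁ = 12.4/15.5 = 0.8000, W₁ = 1/(15.5-12.4) = 0.3226
System 2: ρ₂ = 12.4/18.6 = 0.6667, W₂ = 1/(18.6-12.4) = 0.1613
Improvement: (W₁-W₂)/W₁ = (0.3226-0.1613)/0.3226 = 50.00%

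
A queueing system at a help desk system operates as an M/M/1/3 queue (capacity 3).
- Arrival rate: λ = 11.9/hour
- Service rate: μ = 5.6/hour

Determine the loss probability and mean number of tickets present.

ρ = λ/μ = 11.9/5.6 = 2.1250
P₀ = (1-ρ)/(1-ρ^(K+1)) = (1-2.1250)/(1-2.1250^4) = -1.1250/-19.3909 = 0.05802
P_K = P₀×ρ^K = 0.05802 × 2.1250^3 = 0.05802 × 9.5957 = 0.5567
Blocking probability P_3 = 0.5567 (55.67%)
L = ρ[1 - (K+1)ρ^K + Kρ^(K+1)] / [(1-ρ)(1-ρ^(K+1))]
L = 2.1250 × (1 - 4×9.5957 + 3×20.3909) / ((1 - 2.1250) × (1 - 20.3909)) = 2.3174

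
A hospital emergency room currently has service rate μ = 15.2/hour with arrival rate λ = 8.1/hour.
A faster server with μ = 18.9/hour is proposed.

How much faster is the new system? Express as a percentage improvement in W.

System 1: ρ₁ = 8.1/15.2 = 0.5329, W₁ = 1/(15.2-8.1) = 0.14085
System 2: ρ₂ = 8.1/18.9 = 0.4286, W₂ = 1/(18.9-8.1) = 0.092593
Improvement: (W₁-W₂)/W₁ = (0.14085-0.092593)/0.14085 = 34.26%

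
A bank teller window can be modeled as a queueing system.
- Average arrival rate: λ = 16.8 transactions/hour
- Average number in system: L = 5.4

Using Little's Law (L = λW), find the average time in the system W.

Little's Law: L = λW, so W = L/λ
W = 5.4/16.8 = 0.3214 hours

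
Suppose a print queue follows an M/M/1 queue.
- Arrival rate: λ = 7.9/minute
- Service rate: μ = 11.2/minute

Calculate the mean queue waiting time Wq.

First, compute utilization: ρ = λ/μ = 7.9/11.2 = 0.7054
For M/M/1: Wq = λ/(μ(μ-λ))
Wq = 7.9/(11.2 × (11.2-7.9))
Wq = 7.9/(11.2 × 3.30)
Wq = 0.2137 minutes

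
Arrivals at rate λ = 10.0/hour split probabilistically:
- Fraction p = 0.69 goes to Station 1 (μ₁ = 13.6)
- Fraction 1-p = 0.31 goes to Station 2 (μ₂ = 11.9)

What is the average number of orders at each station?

Effective rates: λ₁ = 10.0×0.69 = 6.9, λ₂ = 10.0×0.31 = 3.1
Station 1: ρ₁ = 6.9/13.6 = 0.507353, L₁ = ρ₁/(1-ρ₁) = 0.507353/(1-0.507353) = 1.0299
Station 2: ρ₂ = 3.1/11.9 = 0.2605, L₂ = ρ₂/(1-ρ₂) = 0.2605/(1-0.2605) = 0.3523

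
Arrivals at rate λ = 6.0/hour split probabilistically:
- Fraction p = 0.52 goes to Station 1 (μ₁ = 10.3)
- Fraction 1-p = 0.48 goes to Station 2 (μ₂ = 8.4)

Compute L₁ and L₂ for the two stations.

Effective rates: λ₁ = 6.0×0.52 = 3.12, λ₂ = 6.0×0.48 = 2.88
Station 1: ρ₁ = 3.12/10.3 = 0.3029, L₁ = ρ₁/(1-ρ₁) = 0.3029/(1-0.3029) = 0.4345
Station 2: ρ₂ = 2.88/8.4 = 0.34286, L₂ = ρ₂/(1-ρ₂) = 0.34286/(1-0.34286) = 0.5217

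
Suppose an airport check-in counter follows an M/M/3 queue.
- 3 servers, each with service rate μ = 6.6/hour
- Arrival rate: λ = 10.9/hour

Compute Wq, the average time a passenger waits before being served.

Traffic intensity: ρ = λ/(cμ) = 10.9/(3×6.6) = 0.5505
Since ρ = 0.5505 < 1, system is stable.
Offered load a = λ/μ = cρ = 10.9/6.6 = 1.6515
P₀ = [ Σₙ₌₀^2 aⁿ/n! + a^3/(3!(1-ρ)) ]⁻¹
Σ = a^0/0! + a^1/1! + a^2/2! = 1.0000 + 1.6515 + 1.3638 = 4.0153
a^3/(3!(1-ρ)) = 4.5045/(6 × 0.4495) = 1.6702
P₀ = 1/(4.0153 + 1.6702) = 0.1759
Lq = P₀·a^3·ρ / (3!(1-ρ)²) = 0.17589 × 4.5045 × 0.55051 / (6 × 0.20205) = 0.3598
Wq = Lq/λ = 0.3598/10.9 = 0.03301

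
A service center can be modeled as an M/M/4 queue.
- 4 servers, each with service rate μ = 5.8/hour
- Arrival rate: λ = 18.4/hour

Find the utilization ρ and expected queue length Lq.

Traffic intensity: ρ = λ/(cμ) = 18.4/(4×5.8) = 0.7931
Since ρ = 0.7931 < 1, system is stable.
Offered load a = λ/μ = cρ = 18.4/5.8 = 3.1724
P₀ = [ Σₙ₌₀^3 aⁿ/n! + a^4/(4!(1-ρ)) ]⁻¹
Σ = a^0/0! + a^1/1! + a^2/2! + a^3/3! = 1.0000 + 3.1724 + 5.0321 + 5.3213 = 14.5258
a^4/(4!(1-ρ)) = 101.2883/(24 × 0.206897) = 20.3983
P₀ = 1/(14.5258 + 20.3983) = 0.02863
Lq = P₀·a^4·ρ / (4!(1-ρ)²) = 0.0286335 × 101.2883 × 0.793103 / (24 × 0.0428062) = 2.2390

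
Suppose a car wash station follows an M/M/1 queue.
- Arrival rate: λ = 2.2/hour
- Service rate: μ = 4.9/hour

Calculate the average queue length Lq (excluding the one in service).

ρ = λ/μ = 2.2/4.9 = 0.4490
For M/M/1: Lq = λ²/(μ(μ-λ))
Lq = 4.84/(4.9 × 2.70)
Lq = 0.3658 cars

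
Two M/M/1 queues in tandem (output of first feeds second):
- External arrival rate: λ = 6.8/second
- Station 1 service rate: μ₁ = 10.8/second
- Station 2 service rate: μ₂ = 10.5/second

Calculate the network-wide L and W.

By Jackson's theorem, each station behaves as independent M/M/1.
Station 1: ρ₁ = 6.8/10.8 = 0.6296, L₁ = ρ₁/(1-ρ₁) = λ/(μ₁-λ) = 6.8/4.00 = 1.7000
Station 2: ρ₂ = 6.8/10.5 = 0.6476, L₂ = ρ₂/(1-ρ₂) = λ/(μ₂-λ) = 6.8/3.70 = 1.8378
Total: L = L₁ + L₂ = 1.7000 + 1.8378 = 3.5378
W = L/λ = 3.5378/6.8 = 0.5203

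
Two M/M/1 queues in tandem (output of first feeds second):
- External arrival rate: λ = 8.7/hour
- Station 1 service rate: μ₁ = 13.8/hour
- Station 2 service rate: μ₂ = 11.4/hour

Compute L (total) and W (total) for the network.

By Jackson's theorem, each station behaves as independent M/M/1.
Station 1: ρ₁ = 8.7/13.8 = 0.6304, L₁ = ρ₁/(1-ρ₁) = λ/(μ₁-λ) = 8.7/5.10 = 1.7059
Station 2: ρ₂ = 8.7/11.4 = 0.7632, L₂ = ρ₂/(1-ρ₂) = λ/(μ₂-λ) = 8.7/2.70 = 3.2222
Total: L = L₁ + L₂ = 1.7059 + 3.2222 = 4.9281
W = L/λ = 4.9281/8.7 = 0.5664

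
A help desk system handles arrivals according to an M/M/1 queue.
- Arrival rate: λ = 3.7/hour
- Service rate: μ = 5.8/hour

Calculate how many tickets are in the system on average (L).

ρ = λ/μ = 3.7/5.8 = 0.6379
For M/M/1: L = λ/(μ-λ)
L = 3.7/(5.8-3.7) = 3.7/2.10
L = 1.7619 tickets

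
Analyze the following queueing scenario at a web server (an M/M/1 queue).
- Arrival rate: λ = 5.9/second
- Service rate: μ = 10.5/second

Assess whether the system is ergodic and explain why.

Stability requires ρ = λ/(cμ) < 1
ρ = 5.9/(1 × 10.5) = 5.9/10.50 = 0.5619
Since 0.5619 < 1, the system is STABLE.
The server is busy 56.19% of the time.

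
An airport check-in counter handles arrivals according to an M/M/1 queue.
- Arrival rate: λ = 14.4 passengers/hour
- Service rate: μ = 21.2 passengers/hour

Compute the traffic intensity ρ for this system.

Server utilization: ρ = λ/μ
ρ = 14.4/21.2 = 0.6792
The server is busy 67.92% of the time.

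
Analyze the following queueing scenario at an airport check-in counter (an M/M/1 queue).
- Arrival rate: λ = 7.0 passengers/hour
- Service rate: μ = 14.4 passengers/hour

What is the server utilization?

Server utilization: ρ = λ/μ
ρ = 7.0/14.4 = 0.4861
The server is busy 48.61% of the time.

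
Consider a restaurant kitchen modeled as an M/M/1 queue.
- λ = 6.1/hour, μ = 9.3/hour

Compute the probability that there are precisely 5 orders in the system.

ρ = λ/μ = 6.1/9.3 = 0.6559
P(n) = (1-ρ)ρⁿ
P(5) = (1-0.6559) × 0.6559^5
P(5) = 0.3441 × 0.1214
P(5) = 0.04177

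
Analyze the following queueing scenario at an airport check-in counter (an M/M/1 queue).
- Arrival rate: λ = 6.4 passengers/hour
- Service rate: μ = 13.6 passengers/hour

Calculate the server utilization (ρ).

Server utilization: ρ = λ/μ
ρ = 6.4/13.6 = 0.4706
The server is busy 47.06% of the time.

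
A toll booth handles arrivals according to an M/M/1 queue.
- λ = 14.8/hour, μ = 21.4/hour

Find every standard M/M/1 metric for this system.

Step 1: ρ = λ/μ = 14.8/21.4 = 0.6916
Step 2: L = λ/(μ-λ) = 14.8/6.60 = 2.2424
Step 3: Lq = λ²/(μ(μ-λ)) = 219.04/(21.4×6.60) = 1.5508
Step 4: W = 1/(μ-λ) = 1/6.60 = 0.151515
Step 5: Wq = λ/(μ(μ-λ)) = 14.8/(21.4×6.60) = 0.1048
Step 6: P(0) = 1-ρ = 0.3084
Verify: L = λW = 14.8×0.151515 = 2.2424 ✔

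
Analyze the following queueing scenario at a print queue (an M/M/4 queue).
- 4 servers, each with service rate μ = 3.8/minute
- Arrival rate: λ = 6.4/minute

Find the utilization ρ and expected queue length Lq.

Traffic intensity: ρ = λ/(cμ) = 6.4/(4×3.8) = 0.4211
Since ρ = 0.4211 < 1, system is stable.
Offered load a = λ/μ = cρ = 6.4/3.8 = 1.6842
P₀ = [ Σₙ₌₀^3 aⁿ/n! + a^4/(4!(1-ρ)) ]⁻¹
Σ = a^0/0! + a^1/1! + a^2/2! + a^3/3! = 1.0000 + 1.6842 + 1.4183 + 0.7962 = 4.8987
a^4/(4!(1-ρ)) = 8.0461/(24 × 0.5789) = 0.5791
P₀ = 1/(4.8987 + 0.5791) = 0.1826
Lq = P₀·a^4·ρ / (4!(1-ρ)²) = 0.18256 × 8.0461 × 0.42105 / (24 × 0.33518) = 0.07688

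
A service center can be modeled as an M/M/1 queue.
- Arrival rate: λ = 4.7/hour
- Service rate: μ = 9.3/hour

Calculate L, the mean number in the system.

ρ = λ/μ = 4.7/9.3 = 0.5054
For M/M/1: L = λ/(μ-λ)
L = 4.7/(9.3-4.7) = 4.7/4.60
L = 1.0217 customers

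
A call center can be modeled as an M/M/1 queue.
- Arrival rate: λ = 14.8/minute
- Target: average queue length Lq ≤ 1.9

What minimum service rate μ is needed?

For M/M/1: Lq = λ²/(μ(μ-λ))
Need Lq ≤ 1.9, i.e. μ(μ-λ) ≥ λ²/1.9
μ² - 14.8μ - 219.04/1.9 ≥ 0  →  μ² - 14.8μ - 115.2842 ≥ 0
Quadratic formula (positive root): μ = [λ + √(λ² + 4×115.2842)]/2
Discriminant: 219.04 + 4×115.2842 = 680.1768, √680.1768 = 26.0802
μ ≥ (14.8 + 26.0802)/2 = 20.4401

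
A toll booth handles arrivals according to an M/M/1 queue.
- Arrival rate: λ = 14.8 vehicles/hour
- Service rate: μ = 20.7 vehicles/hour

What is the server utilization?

Server utilization: ρ = λ/μ
ρ = 14.8/20.7 = 0.7150
The server is busy 71.50% of the time.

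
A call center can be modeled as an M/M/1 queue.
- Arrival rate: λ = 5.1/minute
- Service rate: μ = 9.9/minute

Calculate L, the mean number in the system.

ρ = λ/μ = 5.1/9.9 = 0.5152
For M/M/1: L = λ/(μ-λ)
L = 5.1/(9.9-5.1) = 5.1/4.80
L = 1.0625 calls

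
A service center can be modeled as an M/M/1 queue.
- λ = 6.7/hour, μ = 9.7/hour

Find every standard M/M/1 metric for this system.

Step 1: ρ = λ/μ = 6.7/9.7 = 0.6907
Step 2: L = λ/(μ-λ) = 6.7/3.00 = 2.2333
Step 3: Lq = λ²/(μ(μ-λ)) = 44.89/(9.7×3.00) = 1.5426
Step 4: W = 1/(μ-λ) = 1/3.00 = 0.33333
Step 5: Wq = λ/(μ(μ-λ)) = 6.7/(9.7×3.00) = 0.2302
Step 6: P(0) = 1-ρ = 0.3093
Verify: L = λW = 6.7×0.33333 = 2.2333 ✔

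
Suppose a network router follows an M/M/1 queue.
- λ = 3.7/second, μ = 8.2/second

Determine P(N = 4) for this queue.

ρ = λ/μ = 3.7/8.2 = 0.4512
P(n) = (1-ρ)ρⁿ
P(4) = (1-0.4512) × 0.4512^4
P(4) = 0.5488 × 0.04145
P(4) = 0.02275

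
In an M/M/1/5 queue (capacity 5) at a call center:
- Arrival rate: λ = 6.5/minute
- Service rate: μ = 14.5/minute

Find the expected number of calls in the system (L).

ρ = λ/μ = 6.5/14.5 = 0.44828
P₀ = (1-ρ)/(1-ρ^(K+1)) = (1-0.44828)/(1-0.44828^6) = 0.5517/0.9919 = 0.5562
P_K = P₀×ρ^K = 0.5562 × 0.44828^5 = 0.5562 × 0.01810 = 0.01007
L = ρ[1 - (K+1)ρ^K + Kρ^(K+1)] / [(1-ρ)(1-ρ^(K+1))]
L = 0.44828 × (1 - 6×0.01810 + 5×0.008115) / ((1 - 0.44828) × (1 - 0.008115)) = 0.7634 calls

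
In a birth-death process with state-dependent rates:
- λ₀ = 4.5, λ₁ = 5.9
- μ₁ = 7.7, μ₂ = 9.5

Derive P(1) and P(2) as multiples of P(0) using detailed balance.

Balance equations:
State 0: λ₀P₀ = μ₁P₁ → P₁ = (λ₀/μ₁)P₀ = (4.5/7.7)P₀ = 0.5844P₀
State 1: P₂ = (λ₀λ₁)/(μ₁μ₂)P₀ = (4.5×5.9)/(7.7×9.5)P₀ = 0.3630P₀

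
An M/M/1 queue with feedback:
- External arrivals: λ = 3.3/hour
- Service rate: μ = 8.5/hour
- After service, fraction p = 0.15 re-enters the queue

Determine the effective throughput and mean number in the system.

Effective arrival rate: λ_eff = λ/(1-p) = 3.3/(1-0.15) = 3.3/0.85 = 3.8824
ρ = λ_eff/μ = 3.8824/8.5 = 0.45675
L = ρ/(1-ρ) = 0.45675/(1-0.45675) = 0.8408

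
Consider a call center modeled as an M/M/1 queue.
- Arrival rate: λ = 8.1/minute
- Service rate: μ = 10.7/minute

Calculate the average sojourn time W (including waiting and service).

First, compute utilization: ρ = λ/μ = 8.1/10.7 = 0.7570
For M/M/1: W = 1/(μ-λ)
W = 1/(10.7-8.1) = 1/2.60
W = 0.3846 minutes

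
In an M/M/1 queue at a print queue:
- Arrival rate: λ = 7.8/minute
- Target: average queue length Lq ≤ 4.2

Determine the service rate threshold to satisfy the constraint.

For M/M/1: Lq = λ²/(μ(μ-λ))
Need Lq ≤ 4.2, i.e. μ(μ-λ) ≥ λ²/4.2
μ² - 7.8μ - 60.84/4.2 ≥ 0  →  μ² - 7.8μ - 14.485714 ≥ 0
Quadratic formula (positive root): μ = [λ + √(λ² + 4×14.485714)]/2
Discriminant: 60.84 + 4×14.485714 = 118.7829, √118.7829 = 10.8988
μ ≥ (7.8 + 10.8988)/2 = 9.3494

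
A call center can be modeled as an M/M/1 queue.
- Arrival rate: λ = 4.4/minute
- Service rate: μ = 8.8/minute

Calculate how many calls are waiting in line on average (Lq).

ρ = λ/μ = 4.4/8.8 = 0.5000
For M/M/1: Lq = λ²/(μ(μ-λ))
Lq = 19.36/(8.8 × 4.40)
Lq = 0.5000 calls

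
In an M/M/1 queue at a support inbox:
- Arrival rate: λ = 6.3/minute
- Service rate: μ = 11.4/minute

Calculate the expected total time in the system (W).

First, compute utilization: ρ = λ/μ = 6.3/11.4 = 0.5526
For M/M/1: W = 1/(μ-λ)
W = 1/(11.4-6.3) = 1/5.10
W = 0.1961 minutes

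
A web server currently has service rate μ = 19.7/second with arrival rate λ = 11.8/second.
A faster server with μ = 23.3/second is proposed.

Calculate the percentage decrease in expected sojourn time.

System 1: ρ₁ = 11.8/19.7 = 0.5990, W₁ = 1/(19.7-11.8) = 0.12658
System 2: ρ₂ = 11.8/23.3 = 0.5064, W₂ = 1/(23.3-11.8) = 0.086957
Improvement: (W₁-W₂)/W₁ = (0.12658-0.086957)/0.12658 = 31.30%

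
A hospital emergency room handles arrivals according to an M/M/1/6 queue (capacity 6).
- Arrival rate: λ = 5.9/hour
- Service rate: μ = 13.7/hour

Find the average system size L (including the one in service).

ρ = λ/μ = 5.9/13.7 = 0.43066
P₀ = (1-ρ)/(1-ρ^(K+1)) = (1-0.43066)/(1-0.43066^7) = 0.56934/0.99725 = 0.5709
P_K = P₀×ρ^K = 0.5709 × 0.43066^6 = 0.5709 × 0.006380 = 0.003642
L = ρ[1 - (K+1)ρ^K + Kρ^(K+1)] / [(1-ρ)(1-ρ^(K+1))]
L = 0.43066 × (1 - 7×0.006380 + 6×0.002748) / ((1 - 0.43066) × (1 - 0.002748)) = 0.7371 patients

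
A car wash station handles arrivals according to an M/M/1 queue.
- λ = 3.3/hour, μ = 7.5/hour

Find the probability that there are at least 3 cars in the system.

ρ = λ/μ = 3.3/7.5 = 0.4400
P(N ≥ n) = ρⁿ
P(N ≥ 3) = 0.4400^3
P(N ≥ 3) = 0.08518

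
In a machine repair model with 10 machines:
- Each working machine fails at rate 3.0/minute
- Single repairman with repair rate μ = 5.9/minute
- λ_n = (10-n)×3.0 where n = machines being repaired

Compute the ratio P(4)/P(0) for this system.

P(4)/P(0) = ∏_{i=0}^{4-1} λ_i/μ_{i+1}
= (10-0)×3.0/5.9 × (10-1)×3.0/5.9 × (10-2)×3.0/5.9 × (10-3)×3.0/5.9
= 336.9050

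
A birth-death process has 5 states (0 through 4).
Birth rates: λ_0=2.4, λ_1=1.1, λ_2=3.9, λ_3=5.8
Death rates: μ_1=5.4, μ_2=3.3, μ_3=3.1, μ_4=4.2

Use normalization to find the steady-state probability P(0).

Ratios P(n)/P(0) = (λ₀···λₙ₋₁)/(μ₁···μₙ):
P(1)/P(0) = (2.4)/(5.4) = 0.44444
P(2)/P(0) = (2.4×1.1)/(5.4×3.3) = 0.14815
P(3)/P(0) = (2.4×1.1×3.9)/(5.4×3.3×3.1) = 0.18638
P(4)/P(0) = (2.4×1.1×3.9×5.8)/(5.4×3.3×3.1×4.2) = 0.25738

Normalization: ∑ P(n) = 1
P(0) × (1.0000 + 0.44444 + 0.14815 + 0.18638 + 0.25738) = 1
P(0) × 2.0364 = 1
P(0) = 1/2.0364 = 0.4911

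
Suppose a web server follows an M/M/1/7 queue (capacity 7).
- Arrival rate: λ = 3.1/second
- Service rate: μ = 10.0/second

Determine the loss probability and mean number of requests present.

ρ = λ/μ = 3.1/10.0 = 0.3100
P₀ = (1-ρ)/(1-ρ^(K+1)) = (1-0.3100)/(1-0.3100^8) = 0.6900/0.9999 = 0.6901
P_K = P₀×ρ^K = 0.69006 × 0.3100^7 = 0.69006 × 0.00027513 = 0.0001899
Blocking probability P_7 = 0.0001899 (0.01899%)
L = ρ[1 - (K+1)ρ^K + Kρ^(K+1)] / [(1-ρ)(1-ρ^(K+1))]
L = 0.3100 × (1 - 8×0.0002751 + 7×0.00008529) / ((1 - 0.3100) × (1 - 0.00008529)) = 0.4486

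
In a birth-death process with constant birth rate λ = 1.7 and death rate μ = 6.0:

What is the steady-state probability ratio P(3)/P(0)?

For constant rates: P(n)/P(0) = (λ/μ)^n
P(3)/P(0) = (1.7/6.0)^3 = 0.283333^3 = 0.02275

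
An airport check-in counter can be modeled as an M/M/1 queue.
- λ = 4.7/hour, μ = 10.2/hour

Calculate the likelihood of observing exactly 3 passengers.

ρ = λ/μ = 4.7/10.2 = 0.46078
P(n) = (1-ρ)ρⁿ
P(3) = (1-0.46078) × 0.46078^3
P(3) = 0.5392 × 0.09783
P(3) = 0.05275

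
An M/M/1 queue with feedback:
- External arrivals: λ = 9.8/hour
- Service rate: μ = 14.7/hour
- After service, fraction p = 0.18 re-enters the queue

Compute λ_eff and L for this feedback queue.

Effective arrival rate: λ_eff = λ/(1-p) = 9.8/(1-0.18) = 9.8/0.82 = 11.95122
ρ = λ_eff/μ = 11.95122/14.7 = 0.813008
L = ρ/(1-ρ) = 0.813008/(1-0.813008) = 4.3478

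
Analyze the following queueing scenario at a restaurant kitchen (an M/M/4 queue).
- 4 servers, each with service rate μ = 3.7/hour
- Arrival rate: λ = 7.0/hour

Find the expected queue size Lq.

Traffic intensity: ρ = λ/(cμ) = 7.0/(4×3.7) = 0.4730
Since ρ = 0.4730 < 1, system is stable.
Offered load a = λ/μ = cρ = 7.0/3.7 = 1.8919
P₀ = [ Σₙ₌₀^3 aⁿ/n! + a^4/(4!(1-ρ)) ]⁻¹
Σ = a^0/0! + a^1/1! + a^2/2! + a^3/3! = 1.0000 + 1.8919 + 1.7896 + 1.1286 = 5.8101
a^4/(4!(1-ρ)) = 12.8111/(24 × 0.52703) = 1.0128
P₀ = 1/(5.8101 + 1.0128) = 0.1466
Lq = P₀·a^4·ρ / (4!(1-ρ)²) = 0.1466 × 12.8111 × 0.4730 / (24 × 0.2778) = 0.1332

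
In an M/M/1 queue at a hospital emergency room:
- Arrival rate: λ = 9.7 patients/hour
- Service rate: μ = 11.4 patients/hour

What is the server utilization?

Server utilization: ρ = λ/μ
ρ = 9.7/11.4 = 0.8509
The server is busy 85.09% of the time.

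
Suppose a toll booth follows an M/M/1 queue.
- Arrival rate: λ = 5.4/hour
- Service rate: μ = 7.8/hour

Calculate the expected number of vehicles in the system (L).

ρ = λ/μ = 5.4/7.8 = 0.6923
For M/M/1: L = λ/(μ-λ)
L = 5.4/(7.8-5.4) = 5.4/2.40
L = 2.2500 vehicles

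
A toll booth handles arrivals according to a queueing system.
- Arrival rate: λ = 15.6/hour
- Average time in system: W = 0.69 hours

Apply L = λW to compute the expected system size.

Little's Law: L = λW
L = 15.6 × 0.69 = 10.7640 vehicles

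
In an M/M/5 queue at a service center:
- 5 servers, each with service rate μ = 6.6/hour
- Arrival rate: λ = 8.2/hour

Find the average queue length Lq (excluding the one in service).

Traffic intensity: ρ = λ/(cμ) = 8.2/(5×6.6) = 0.2485
Since ρ = 0.2485 < 1, system is stable.
Offered load a = λ/μ = cρ = 8.2/6.6 = 1.2424
P₀ = [ Σₙ₌₀^4 aⁿ/n! + a^5/(5!(1-ρ)) ]⁻¹
Σ = a^0/0! + a^1/1! + a^2/2! + a^3/3! + a^4/4! = 1.000000 + 1.242424 + 0.7718090 + 0.3196381 + 0.09928152 = 3.4332
a^5/(5!(1-ρ)) = 2.9604/(120 × 0.7515) = 0.03283
P₀ = 1/(3.4332 + 0.03283) = 0.2885
Lq = P₀·a^5·ρ / (5!(1-ρ)²) = 0.28852 × 2.9604 × 0.24848 / (120 × 0.56478) = 0.003132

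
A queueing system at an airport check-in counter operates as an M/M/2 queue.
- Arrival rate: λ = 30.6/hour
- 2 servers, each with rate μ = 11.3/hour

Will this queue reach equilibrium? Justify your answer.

Stability requires ρ = λ/(cμ) < 1
ρ = 30.6/(2 × 11.3) = 30.6/22.60 = 1.3540
Since 1.3540 ≥ 1, the system is UNSTABLE.
Need c > λ/μ = 30.6/11.3 = 2.71.
Minimum servers needed: c = 3.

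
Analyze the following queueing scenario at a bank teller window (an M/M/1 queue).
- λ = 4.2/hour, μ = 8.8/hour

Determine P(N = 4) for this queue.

ρ = λ/μ = 4.2/8.8 = 0.47727
P(n) = (1-ρ)ρⁿ
P(4) = (1-0.47727) × 0.47727^4
P(4) = 0.5227 × 0.05189
P(4) = 0.02712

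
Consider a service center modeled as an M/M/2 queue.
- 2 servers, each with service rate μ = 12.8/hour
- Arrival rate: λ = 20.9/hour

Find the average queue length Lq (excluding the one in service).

Traffic intensity: ρ = λ/(cμ) = 20.9/(2×12.8) = 0.8164
Since ρ = 0.8164 < 1, system is stable.
Offered load a = λ/μ = cρ = 20.9/12.8 = 1.6328
P₀ = [ Σₙ₌₀^1 aⁿ/n! + a^2/(2!(1-ρ)) ]⁻¹
Σ = a^0/0! + a^1/1! = 1.0000 + 1.6328 = 2.6328
a^2/(2!(1-ρ)) = 2.66608/(2 × 0.183594) = 7.2608
P₀ = 1/(2.6328 + 7.2608) = 0.1011
Lq = P₀·a^2·ρ / (2!(1-ρ)²) = 0.1010753 × 2.666077 × 0.8164062 / (2 × 0.03370667) = 3.2635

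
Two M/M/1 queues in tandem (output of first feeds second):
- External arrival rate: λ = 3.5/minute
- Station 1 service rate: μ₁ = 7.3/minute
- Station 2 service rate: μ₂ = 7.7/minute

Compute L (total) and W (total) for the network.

By Jackson's theorem, each station behaves as independent M/M/1.
Station 1: ρ₁ = 3.5/7.3 = 0.4795, L₁ = ρ₁/(1-ρ₁) = λ/(μ₁-λ) = 3.5/3.80 = 0.9211
Station 2: ρ₂ = 3.5/7.7 = 0.4545, L₂ = ρ₂/(1-ρ₂) = λ/(μ₂-λ) = 3.5/4.20 = 0.8333
Total: L = L₁ + L₂ = 0.9211 + 0.8333 = 1.7544
W = L/λ = 1.7544/3.5 = 0.5013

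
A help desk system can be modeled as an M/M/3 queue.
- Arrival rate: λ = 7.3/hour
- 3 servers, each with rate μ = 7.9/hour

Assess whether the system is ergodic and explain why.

Stability requires ρ = λ/(cμ) < 1
ρ = 7.3/(3 × 7.9) = 7.3/23.70 = 0.3080
Since 0.3080 < 1, the system is STABLE.
The servers are busy 30.80% of the time.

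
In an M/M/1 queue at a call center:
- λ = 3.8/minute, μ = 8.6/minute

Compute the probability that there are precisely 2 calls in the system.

ρ = λ/μ = 3.8/8.6 = 0.4419
P(n) = (1-ρ)ρⁿ
P(2) = (1-0.4419) × 0.4419^2
P(2) = 0.5581 × 0.1953
P(2) = 0.1090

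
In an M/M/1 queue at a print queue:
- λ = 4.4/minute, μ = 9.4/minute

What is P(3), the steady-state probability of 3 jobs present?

ρ = λ/μ = 4.4/9.4 = 0.46809
P(n) = (1-ρ)ρⁿ
P(3) = (1-0.46809) × 0.46809^3
P(3) = 0.53191 × 0.10256
P(3) = 0.05455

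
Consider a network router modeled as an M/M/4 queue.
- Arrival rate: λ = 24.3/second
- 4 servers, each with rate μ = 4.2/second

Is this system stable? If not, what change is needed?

Stability requires ρ = λ/(cμ) < 1
ρ = 24.3/(4 × 4.2) = 24.3/16.80 = 1.4464
Since 1.4464 ≥ 1, the system is UNSTABLE.
Need c > λ/μ = 24.3/4.2 = 5.79.
Minimum servers needed: c = 6.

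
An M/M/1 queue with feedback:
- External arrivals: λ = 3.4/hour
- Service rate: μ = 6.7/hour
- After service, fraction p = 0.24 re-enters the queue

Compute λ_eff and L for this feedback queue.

Effective arrival rate: λ_eff = λ/(1-p) = 3.4/(1-0.24) = 3.4/0.76 = 4.473684
ρ = λ_eff/μ = 4.473684/6.7 = 0.667714
L = ρ/(1-ρ) = 0.667714/(1-0.667714) = 2.0095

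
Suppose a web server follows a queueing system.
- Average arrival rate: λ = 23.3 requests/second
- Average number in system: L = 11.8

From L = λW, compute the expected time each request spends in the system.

Little's Law: L = λW, so W = L/λ
W = 11.8/23.3 = 0.5064 seconds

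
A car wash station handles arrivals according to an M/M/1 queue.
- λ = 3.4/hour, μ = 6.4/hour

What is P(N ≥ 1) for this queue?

ρ = λ/μ = 3.4/6.4 = 0.5312
P(N ≥ n) = ρⁿ
P(N ≥ 1) = 0.5312^1
P(N ≥ 1) = 0.5312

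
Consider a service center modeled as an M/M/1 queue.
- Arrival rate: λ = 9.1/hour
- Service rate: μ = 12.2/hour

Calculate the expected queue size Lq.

ρ = λ/μ = 9.1/12.2 = 0.7459
For M/M/1: Lq = λ²/(μ(μ-λ))
Lq = 82.81/(12.2 × 3.10)
Lq = 2.1896 customers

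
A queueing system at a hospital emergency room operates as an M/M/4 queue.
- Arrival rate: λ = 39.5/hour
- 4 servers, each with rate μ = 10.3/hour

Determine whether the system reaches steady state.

Stability requires ρ = λ/(cμ) < 1
ρ = 39.5/(4 × 10.3) = 39.5/41.20 = 0.9587
Since 0.9587 < 1, the system is STABLE.
The servers are busy 95.87% of the time.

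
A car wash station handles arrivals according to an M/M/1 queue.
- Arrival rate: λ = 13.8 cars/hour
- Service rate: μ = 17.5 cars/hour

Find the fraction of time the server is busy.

Server utilization: ρ = λ/μ
ρ = 13.8/17.5 = 0.7886
The server is busy 78.86% of the time.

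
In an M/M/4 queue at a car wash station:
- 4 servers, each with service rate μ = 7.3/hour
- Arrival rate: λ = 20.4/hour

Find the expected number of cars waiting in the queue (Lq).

Traffic intensity: ρ = λ/(cμ) = 20.4/(4×7.3) = 0.6986
Since ρ = 0.6986 < 1, system is stable.
Offered load a = λ/μ = cρ = 20.4/7.3 = 2.7945
P₀ = [ Σₙ₌₀^3 aⁿ/n! + a^4/(4!(1-ρ)) ]⁻¹
Σ = a^0/0! + a^1/1! + a^2/2! + a^3/3! = 1.0000 + 2.7945 + 3.9047 + 3.6372 = 11.3364
a^4/(4!(1-ρ)) = 60.9859/(24 × 0.30137) = 8.4318
P₀ = 1/(11.3364 + 8.4318) = 0.05059
Lq = P₀·a^4·ρ / (4!(1-ρ)²) = 0.05059 × 60.9859 × 0.6986 / (24 × 0.09082) = 0.9888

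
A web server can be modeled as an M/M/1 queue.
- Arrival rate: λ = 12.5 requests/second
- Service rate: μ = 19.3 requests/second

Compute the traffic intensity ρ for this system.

Server utilization: ρ = λ/μ
ρ = 12.5/19.3 = 0.6477
The server is busy 64.77% of the time.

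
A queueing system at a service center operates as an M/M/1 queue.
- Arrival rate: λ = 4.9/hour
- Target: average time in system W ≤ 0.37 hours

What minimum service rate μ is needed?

For M/M/1: W = 1/(μ-λ)
Need W ≤ 0.37, so 1/(μ-λ) ≤ 0.37
μ - λ ≥ 1/0.37 = 2.7027
μ ≥ 4.9 + 2.7027 = 7.6027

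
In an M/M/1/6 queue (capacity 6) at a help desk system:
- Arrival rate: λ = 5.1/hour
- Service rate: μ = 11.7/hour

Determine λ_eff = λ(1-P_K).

ρ = λ/μ = 5.1/11.7 = 0.4359
P₀ = (1-ρ)/(1-ρ^(K+1)) = (1-0.4359)/(1-0.4359^7) = 0.5641/0.9970 = 0.5658
P_K = P₀×ρ^K = 0.5658 × 0.4359^6 = 0.5658 × 0.006860 = 0.003881
λ_eff = λ(1-P_K) = 5.1 × (1 - 0.003881) = 5.1 × 0.99612 = 5.0802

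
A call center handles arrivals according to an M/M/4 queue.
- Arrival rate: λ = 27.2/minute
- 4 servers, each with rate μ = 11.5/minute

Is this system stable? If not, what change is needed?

Stability requires ρ = λ/(cμ) < 1
ρ = 27.2/(4 × 11.5) = 27.2/46.00 = 0.5913
Since 0.5913 < 1, the system is STABLE.
The servers are busy 59.13% of the time.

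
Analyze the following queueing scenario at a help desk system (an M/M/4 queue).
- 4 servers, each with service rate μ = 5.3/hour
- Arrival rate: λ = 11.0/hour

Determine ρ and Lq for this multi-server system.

Traffic intensity: ρ = λ/(cμ) = 11.0/(4×5.3) = 0.5189
Since ρ = 0.5189 < 1, system is stable.
Offered load a = λ/μ = cρ = 11.0/5.3 = 2.0755
P₀ = [ Σₙ₌₀^3 aⁿ/n! + a^4/(4!(1-ρ)) ]⁻¹
Σ = a^0/0! + a^1/1! + a^2/2! + a^3/3! = 1.0000 + 2.0755 + 2.1538 + 1.4900 = 6.7193
a^4/(4!(1-ρ)) = 18.5553/(24 × 0.48113) = 1.6069
P₀ = 1/(6.7193 + 1.6069) = 0.1201
Lq = P₀·a^4·ρ / (4!(1-ρ)²) = 0.1201 × 18.5553 × 0.5189 / (24 × 0.2315) = 0.2081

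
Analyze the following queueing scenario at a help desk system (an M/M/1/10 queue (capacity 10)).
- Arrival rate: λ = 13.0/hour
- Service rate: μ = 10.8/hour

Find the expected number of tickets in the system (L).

ρ = λ/μ = 13.0/10.8 = 1.203704
P₀ = (1-ρ)/(1-ρ^(K+1)) = (1-1.203704)/(1-1.203704^11) = -0.2037/-6.6863 = 0.03047
P_K = P₀×ρ^K = 0.030466 × 1.203704^10 = 0.030466 × 6.3855 = 0.1945
L = ρ[1 - (K+1)ρ^K + Kρ^(K+1)] / [(1-ρ)(1-ρ^(K+1))]
L = 1.203704 × (1 - 11×6.38553 + 10×7.68629) / ((1 - 1.203704) × (1 - 7.68629)) = 6.7361 tickets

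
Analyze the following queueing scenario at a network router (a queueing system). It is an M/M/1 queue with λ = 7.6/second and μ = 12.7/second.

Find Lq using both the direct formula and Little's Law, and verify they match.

Method 1 (direct): Lq = λ²/(μ(μ-λ)) = 57.76/(12.7 × 5.10) = 0.8918

Method 2 (Little's Law):
W = 1/(μ-λ) = 1/5.10 = 0.19608
Wq = W - 1/μ = 0.19608 - 0.078740 = 0.11734
Lq = λWq = 7.6 × 0.11734 = 0.8918 ✔ (matches Method 1)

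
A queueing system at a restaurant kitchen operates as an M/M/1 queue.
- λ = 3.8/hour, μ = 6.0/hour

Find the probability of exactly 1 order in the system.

ρ = λ/μ = 3.8/6.0 = 0.6333
P(n) = (1-ρ)ρⁿ
P(1) = (1-0.6333) × 0.6333^1
P(1) = 0.3667 × 0.6333
P(1) = 0.2322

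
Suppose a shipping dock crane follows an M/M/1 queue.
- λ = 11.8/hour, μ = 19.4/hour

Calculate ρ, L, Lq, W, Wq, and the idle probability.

Step 1: ρ = λ/μ = 11.8/19.4 = 0.6082
Step 2: L = λ/(μ-λ) = 11.8/7.60 = 1.5526
Step 3: Lq = λ²/(μ(μ-λ)) = 139.24/(19.4×7.60) = 0.9444
Step 4: W = 1/(μ-λ) = 1/7.60 = 0.13158
Step 5: Wq = λ/(μ(μ-λ)) = 11.8/(19.4×7.60) = 0.08003
Step 6: P(0) = 1-ρ = 0.3918
Verify: L = λW = 11.8×0.13158 = 1.5526 ✔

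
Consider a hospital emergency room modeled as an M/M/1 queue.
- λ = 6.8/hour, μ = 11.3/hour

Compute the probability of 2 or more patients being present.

ρ = λ/μ = 6.8/11.3 = 0.60177
P(N ≥ n) = ρⁿ
P(N ≥ 2) = 0.60177^2
P(N ≥ 2) = 0.3621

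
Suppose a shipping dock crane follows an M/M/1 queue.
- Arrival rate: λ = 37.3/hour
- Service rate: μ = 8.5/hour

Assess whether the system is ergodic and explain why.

Stability requires ρ = λ/(cμ) < 1
ρ = 37.3/(1 × 8.5) = 37.3/8.50 = 4.3882
Since 4.3882 ≥ 1, the system is UNSTABLE.
Queue grows without bound. Need μ > λ = 37.3.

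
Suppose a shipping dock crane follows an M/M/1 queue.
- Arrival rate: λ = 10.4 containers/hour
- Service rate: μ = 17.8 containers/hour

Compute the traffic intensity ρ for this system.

Server utilization: ρ = λ/μ
ρ = 10.4/17.8 = 0.5843
The server is busy 58.43% of the time.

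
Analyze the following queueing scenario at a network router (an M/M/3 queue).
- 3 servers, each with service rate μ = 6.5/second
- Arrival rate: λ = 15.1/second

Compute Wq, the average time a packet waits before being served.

Traffic intensity: ρ = λ/(cμ) = 15.1/(3×6.5) = 0.7744
Since ρ = 0.7744 < 1, system is stable.
Offered load a = λ/μ = cρ = 15.1/6.5 = 2.3231
P₀ = [ Σₙ₌₀^2 aⁿ/n! + a^3/(3!(1-ρ)) ]⁻¹
Σ = a^0/0! + a^1/1! + a^2/2! = 1.0000 + 2.3231 + 2.6983 = 6.0214
a^3/(3!(1-ρ)) = 12.5369/(6 × 0.225641) = 9.2602
P₀ = 1/(6.0214 + 9.2602) = 0.06544
Lq = P₀·a^3·ρ / (3!(1-ρ)²) = 0.065438 × 12.5369 × 0.77436 / (6 × 0.050914) = 2.0796
Wq = Lq/λ = 2.0796/15.1 = 0.1377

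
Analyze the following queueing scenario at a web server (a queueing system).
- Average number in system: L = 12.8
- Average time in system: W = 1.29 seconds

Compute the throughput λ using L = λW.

Little's Law: L = λW, so λ = L/W
λ = 12.8/1.29 = 9.9225 requests/second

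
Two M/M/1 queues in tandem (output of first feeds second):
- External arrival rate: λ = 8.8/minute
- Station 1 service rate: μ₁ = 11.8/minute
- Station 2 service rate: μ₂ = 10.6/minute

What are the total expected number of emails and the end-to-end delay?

By Jackson's theorem, each station behaves as independent M/M/1.
Station 1: ρ₁ = 8.8/11.8 = 0.7458, L₁ = ρ₁/(1-ρ₁) = λ/(μ₁-λ) = 8.8/3.00 = 2.9333
Station 2: ρ₂ = 8.8/10.6 = 0.8302, L₂ = ρ₂/(1-ρ₂) = λ/(μ₂-λ) = 8.8/1.80 = 4.8889
Total: L = L₁ + L₂ = 2.9333 + 4.8889 = 7.8222
W = L/λ = 7.8222/8.8 = 0.8889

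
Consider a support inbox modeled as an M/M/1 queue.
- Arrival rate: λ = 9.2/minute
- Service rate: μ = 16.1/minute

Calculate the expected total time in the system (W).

First, compute utilization: ρ = λ/μ = 9.2/16.1 = 0.5714
For M/M/1: W = 1/(μ-λ)
W = 1/(16.1-9.2) = 1/6.90
W = 0.1449 minutes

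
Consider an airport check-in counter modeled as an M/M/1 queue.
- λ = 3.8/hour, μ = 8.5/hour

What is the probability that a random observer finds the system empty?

ρ = λ/μ = 3.8/8.5 = 0.4471
P(0) = 1 - ρ = 1 - 0.4471 = 0.5529
The server is idle 55.29% of the time.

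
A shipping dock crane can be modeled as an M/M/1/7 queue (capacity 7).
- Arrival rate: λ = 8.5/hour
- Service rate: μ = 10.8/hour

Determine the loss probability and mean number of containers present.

ρ = λ/μ = 8.5/10.8 = 0.78704
P₀ = (1-ρ)/(1-ρ^(K+1)) = (1-0.78704)/(1-0.78704^8) = 0.21296/0.85278 = 0.2497
P_K = P₀×ρ^K = 0.24973 × 0.78704^7 = 0.24973 × 0.18706 = 0.04671
Blocking probability P_7 = 0.04671 (4.67%)
L = ρ[1 - (K+1)ρ^K + Kρ^(K+1)] / [(1-ρ)(1-ρ^(K+1))]
L = 0.78704 × (1 - 8×0.187059 + 7×0.147223) / ((1 - 0.78704) × (1 - 0.147223)) = 2.3146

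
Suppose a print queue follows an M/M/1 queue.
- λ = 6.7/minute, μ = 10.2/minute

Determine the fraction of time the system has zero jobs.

ρ = λ/μ = 6.7/10.2 = 0.6569
P(0) = 1 - ρ = 1 - 0.6569 = 0.3431
The server is idle 34.31% of the time.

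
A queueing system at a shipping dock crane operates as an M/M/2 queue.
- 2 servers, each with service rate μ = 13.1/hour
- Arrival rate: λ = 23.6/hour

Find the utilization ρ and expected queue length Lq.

Traffic intensity: ρ = λ/(cμ) = 23.6/(2×13.1) = 0.9008
Since ρ = 0.9008 < 1, system is stable.
Offered load a = λ/μ = cρ = 23.6/13.1 = 1.8015
P₀ = [ Σₙ₌₀^1 aⁿ/n! + a^2/(2!(1-ρ)) ]⁻¹
Σ = a^0/0! + a^1/1! = 1.0000 + 1.8015 = 2.8015
a^2/(2!(1-ρ)) = 3.2455/(2 × 0.099237) = 16.3523
P₀ = 1/(2.8015 + 16.3523) = 0.05221
Lq = P₀·a^2·ρ / (2!(1-ρ)²) = 0.052209 × 3.2455 × 0.90076 / (2 × 0.0098479) = 7.7493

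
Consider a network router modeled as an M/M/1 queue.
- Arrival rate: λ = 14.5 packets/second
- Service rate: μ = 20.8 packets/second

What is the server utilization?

Server utilization: ρ = λ/μ
ρ = 14.5/20.8 = 0.6971
The server is busy 69.71% of the time.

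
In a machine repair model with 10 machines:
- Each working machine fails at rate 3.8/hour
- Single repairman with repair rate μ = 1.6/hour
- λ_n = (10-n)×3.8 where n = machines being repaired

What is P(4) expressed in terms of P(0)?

P(4)/P(0) = ∏_{i=0}^{4-1} λ_i/μ_{i+1}
= (10-0)×3.8/1.6 × (10-1)×3.8/1.6 × (10-2)×3.8/1.6 × (10-3)×3.8/1.6
= 160355.9180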